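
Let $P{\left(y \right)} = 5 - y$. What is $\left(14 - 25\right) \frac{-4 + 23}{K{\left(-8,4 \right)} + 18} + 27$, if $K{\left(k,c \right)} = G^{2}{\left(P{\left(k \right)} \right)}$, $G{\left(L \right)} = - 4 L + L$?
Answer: $\frac{2176}{81} \approx 26.864$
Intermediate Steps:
$G{\left(L \right)} = - 3 L$
$K{\left(k,c \right)} = \left(-15 + 3 k\right)^{2}$ ($K{\left(k,c \right)} = \left(- 3 \left(5 - k\right)\right)^{2} = \left(-15 + 3 k\right)^{2}$)
$\left(14 - 25\right) \frac{-4 + 23}{K{\left(-8,4 \right)} + 18} + 27 = \left(14 - 25\right) \frac{-4 + 23}{9 \left(-5 - 8\right)^{2} + 18} + 27 = \left(14 - 25\right) \frac{19}{9 \left(-13\right)^{2} + 18} + 27 = - 11 \frac{19}{9 \cdot 169 + 18} + 27 = - 11 \frac{19}{1521 + 18} + 27 = - 11 \cdot \frac{19}{1539} + 27 = - 11 \cdot 19 \cdot \frac{1}{1539} + 27 = \left(-11\right) \frac{1}{81} + 27 = - \frac{11}{81} + 27 = \frac{2176}{81}$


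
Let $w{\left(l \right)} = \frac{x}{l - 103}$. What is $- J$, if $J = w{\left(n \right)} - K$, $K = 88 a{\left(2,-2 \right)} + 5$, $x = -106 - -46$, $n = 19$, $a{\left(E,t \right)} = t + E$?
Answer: $\frac{30}{7} \approx 4.2857$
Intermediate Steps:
$a{\left(E,t \right)} = E + t$
$x = -60$ ($x = -106 + 46 = -60$)
$K = 5$ ($K = 88 \left(2 - 2\right) + 5 = 88 \cdot 0 + 5 = 0 + 5 = 5$)
$w{\left(l \right)} = - \frac{60}{-103 + l}$ ($w{\left(l \right)} = - \frac{60}{l - 103} = - \frac{60}{-103 + l}$)
$J = - \frac{30}{7}$ ($J = - \frac{60}{-103 + 19} - 5 = - \frac{60}{-84} - 5 = \left(-60\right) \left(- \frac{1}{84}\right) - 5 = \frac{5}{7} - 5 = - \frac{30}{7} \approx -4.2857$)
$- J = \left(-1\right) \left(- \frac{30}{7}\right) = \frac{30}{7}$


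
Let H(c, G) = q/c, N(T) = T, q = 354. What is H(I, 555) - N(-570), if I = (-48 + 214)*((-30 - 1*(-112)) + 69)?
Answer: 7143987/12533 ≈ 570.01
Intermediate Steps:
I = 25066 (I = 166*((-30 + 112) + 69) = 166*(82 + 69) = 166*151 = 25066)
H(c, G) = 354/c
H(I, 555) - N(-570) = 354/25066 - 1*(-570) = 354*(1/25066) + 570 = 177/12533 + 570 = 7143987/12533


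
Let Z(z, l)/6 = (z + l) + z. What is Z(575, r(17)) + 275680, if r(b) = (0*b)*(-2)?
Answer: 282580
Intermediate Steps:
r(b) = 0 (r(b) = 0*(-2) = 0)
Z(z, l) = 6*l + 12*z (Z(z, l) = 6*((z + l) + z) = 6*((l + z) + z) = 6*(l + 2*z) = 6*l + 12*z)
Z(575, r(17)) + 275680 = (6*0 + 12*575) + 275680 = (0 + 6900) + 275680 = 6900 + 275680 = 282580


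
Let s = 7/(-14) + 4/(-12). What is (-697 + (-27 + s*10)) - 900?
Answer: -4897/3 ≈ -1632.3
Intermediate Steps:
s = -5/6 (s = 7*(-1/14) + 4*(-1/12) = -1/2 - 1/3 = -5/6 ≈ -0.83333)
(-697 + (-27 + s*10)) - 900 = (-697 + (-27 - 5/6*10)) - 900 = (-697 + (-27 - 25/3)) - 900 = (-697 - 106/3) - 900 = -2197/3 - 900 = -4897/3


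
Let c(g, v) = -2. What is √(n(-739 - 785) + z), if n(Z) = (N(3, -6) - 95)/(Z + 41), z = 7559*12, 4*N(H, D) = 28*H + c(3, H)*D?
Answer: √199493211905/1483 ≈ 301.18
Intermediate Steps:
N(H, D) = 7*H - D/2 (N(H, D) = (28*H - 2*D)/4 = (-2*D + 28*H)/4 = 7*H - D/2)
z = 90708
n(Z) = -71/(41 + Z) (n(Z) = ((7*3 - ½*(-6)) - 95)/(Z + 41) = ((21 + 3) - 95)/(41 + Z) = (24 - 95)/(41 + Z) = -71/(41 + Z))
√(n(-739 - 785) + z) = √(-71/(41 + (-739 - 785)) + 90708) = √(-71/(41 - 1524) + 90708) = √(-71/(-1483) + 90708) = √(-71*(-1/1483) + 90708) = √(71/1483 + 90708) = √(134520035/1483) = √199493211905/1483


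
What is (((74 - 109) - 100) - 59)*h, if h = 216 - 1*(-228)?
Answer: -86136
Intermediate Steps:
h = 444 (h = 216 + 228 = 444)
(((74 - 109) - 100) - 59)*h = (((74 - 109) - 100) - 59)*444 = ((-35 - 100) - 59)*444 = (-135 - 59)*444 = -194*444 = -86136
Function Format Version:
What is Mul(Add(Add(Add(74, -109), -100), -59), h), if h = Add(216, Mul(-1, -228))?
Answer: -86136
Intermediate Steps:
h = 444 (h = Add(216, 228) = 444)
Mul(Add(Add(Add(74, -109), -100), -59), h) = Mul(Add(Add(Add(74, -109), -100), -59), 444) = Mul(Add(Add(-35, -100), -59), 444) = Mul(Add(-135, -59), 444) = Mul(-194, 444) = -86136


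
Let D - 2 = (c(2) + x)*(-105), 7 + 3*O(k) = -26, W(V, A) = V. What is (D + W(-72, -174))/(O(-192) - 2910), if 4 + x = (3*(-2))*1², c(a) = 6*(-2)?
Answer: -2240/2921 ≈ -0.76686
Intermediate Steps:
c(a) = -12
O(k) = -11 (O(k) = -7/3 + (⅓)*(-26) = -7/3 - 26/3 = -11)
x = -10 (x = -4 + (3*(-2))*1² = -4 - 6*1 = -4 - 6 = -10)
D = 2312 (D = 2 + (-12 - 10)*(-105) = 2 - 22*(-105) = 2 + 2310 = 2312)
(D + W(-72, -174))/(O(-192) - 2910) = (2312 - 72)/(-11 - 2910) = 2240/(-2921) = 2240*(-1/2921) = -2240/2921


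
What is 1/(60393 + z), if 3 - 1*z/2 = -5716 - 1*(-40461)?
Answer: -1/9091 ≈ -0.00011000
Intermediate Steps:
z = -69484 (z = 6 - 2*(-5716 - 1*(-40461)) = 6 - 2*(-5716 + 40461) = 6 - 2*34745 = 6 - 69490 = -69484)
1/(60393 + z) = 1/(60393 - 69484) = 1/(-9091) = -1/9091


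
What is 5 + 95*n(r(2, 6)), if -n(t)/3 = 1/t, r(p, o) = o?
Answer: -85/2 ≈ -42.500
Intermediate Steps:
n(t) = -3/t
5 + 95*n(r(2, 6)) = 5 + 95*(-3/6) = 5 + 95*(-3*⅙) = 5 + 95*(-½) = 5 - 95/2 = -85/2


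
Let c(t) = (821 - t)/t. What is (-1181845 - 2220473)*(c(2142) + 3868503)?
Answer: -4698789479136565/357 ≈ -1.3162e+13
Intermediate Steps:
c(t) = (821 - t)/t
(-1181845 - 2220473)*(c(2142) + 3868503) = (-1181845 - 2220473)*((821 - 1*2142)/2142 + 3868503) = -3402318*((821 - 2142)/2142 + 3868503) = -3402318*((1/2142)*(-1321) + 3868503) = -3402318*(-1321/2142 + 3868503) = -3402318*8286332105/2142 = -4698789479136565/357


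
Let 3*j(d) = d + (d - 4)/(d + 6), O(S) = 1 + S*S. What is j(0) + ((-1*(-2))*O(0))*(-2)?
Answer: -38/9 ≈ -4.2222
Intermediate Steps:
O(S) = 1 + S²
j(d) = d/3 + (-4 + d)/(3*(6 + d)) (j(d) = (d + (d - 4)/(d + 6))/3 = (d + (-4 + d)/(6 + d))/3 = d/3 + (-4 + d)/(3*(6 + d)))
j(0) + ((-1*(-2))*O(0))*(-2) = (-4 + 0² + 7*0)/(3*(6 + 0)) + ((-1*(-2))*(1 + 0²))*(-2) = (⅓)*(-4 + 0 + 0)/6 + (2*(1 + 0))*(-2) = (⅓)*(⅙)*(-4) + (2*1)*(-2) = -2/9 + 2*(-2) = -2/9 - 4 = -38/9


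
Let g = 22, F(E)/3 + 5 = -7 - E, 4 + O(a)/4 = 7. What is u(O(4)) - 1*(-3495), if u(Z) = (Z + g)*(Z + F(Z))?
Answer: 1455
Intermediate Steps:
O(a) = 12 (O(a) = -16 + 4*7 = -16 + 28 = 12)
F(E) = -36 - 3*E (F(E) = -15 + 3*(-7 - E) = -15 + (-21 - 3*E) = -36 - 3*E)
u(Z) = (-36 - 2*Z)*(22 + Z) (u(Z) = (Z + 22)*(Z + (-36 - 3*Z)) = (22 + Z)*(-36 - 2*Z) = (-36 - 2*Z)*(22 + Z))
u(O(4)) - 1*(-3495) = (-792 - 80*12 - 2*12²) - 1*(-3495) = (-792 - 960 - 2*144) + 3495 = (-792 - 960 - 288) + 3495 = -2040 + 3495 = 1455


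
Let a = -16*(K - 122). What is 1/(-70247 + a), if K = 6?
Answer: -1/68391 ≈ -1.4622e-5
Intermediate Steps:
a = 1856 (a = -16*(6 - 122) = -16*(-116) = 1856)
1/(-70247 + a) = 1/(-70247 + 1856) = 1/(-68391) = -1/68391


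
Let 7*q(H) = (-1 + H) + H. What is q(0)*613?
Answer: -613/7 ≈ -87.571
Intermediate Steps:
q(H) = -⅐ + 2*H/7 (q(H) = ((-1 + H) + H)/7 = (-1 + 2*H)/7 = -⅐ + 2*H/7)
q(0)*613 = (-⅐ + (2/7)*0)*613 = (-⅐ + 0)*613 = -⅐*613 = -613/7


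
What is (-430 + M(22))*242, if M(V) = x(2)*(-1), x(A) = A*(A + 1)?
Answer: -105512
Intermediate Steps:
x(A) = A*(1 + A)
M(V) = -6 (M(V) = (2*(1 + 2))*(-1) = (2*3)*(-1) = 6*(-1) = -6)
(-430 + M(22))*242 = (-430 - 6)*242 = -436*242 = -105512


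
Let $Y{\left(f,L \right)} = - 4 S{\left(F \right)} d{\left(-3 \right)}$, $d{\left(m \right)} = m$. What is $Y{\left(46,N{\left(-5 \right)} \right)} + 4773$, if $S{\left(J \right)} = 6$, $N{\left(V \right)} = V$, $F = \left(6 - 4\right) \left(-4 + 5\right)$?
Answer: $4845$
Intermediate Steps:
$F = 2$ ($F = 2 \cdot 1 = 2$)
$Y{\left(f,L \right)} = 72$ ($Y{\left(f,L \right)} = \left(-4\right) 6 \left(-3\right) = \left(-24\right) \left(-3\right) = 72$)
$Y{\left(46,N{\left(-5 \right)} \right)} + 4773 = 72 + 4773 = 4845$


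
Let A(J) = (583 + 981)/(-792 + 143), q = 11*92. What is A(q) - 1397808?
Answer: -907178956/649 ≈ -1.3978e+6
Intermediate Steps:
q = 1012
A(J) = -1564/649 (A(J) = 1564/(-649) = 1564*(-1/649) = -1564/649)
A(q) - 1397808 = -1564/649 - 1397808 = -907178956/649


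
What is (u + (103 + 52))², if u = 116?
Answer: 73441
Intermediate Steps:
(u + (103 + 52))² = (116 + (103 + 52))² = (116 + 155)² = 271² = 73441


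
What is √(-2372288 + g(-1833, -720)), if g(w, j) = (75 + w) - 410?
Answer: 2*I*√593614 ≈ 1540.9*I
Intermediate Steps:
g(w, j) = -335 + w
√(-2372288 + g(-1833, -720)) = √(-2372288 + (-335 - 1833)) = √(-2372288 - 2168) = √(-2374456) = 2*I*√593614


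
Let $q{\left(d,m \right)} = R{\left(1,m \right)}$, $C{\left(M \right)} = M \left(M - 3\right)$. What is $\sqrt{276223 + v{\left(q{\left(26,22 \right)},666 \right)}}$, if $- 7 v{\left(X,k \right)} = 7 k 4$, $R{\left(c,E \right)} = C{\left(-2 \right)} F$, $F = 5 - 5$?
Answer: $\sqrt{273559} \approx 523.03$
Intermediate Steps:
$C{\left(M \right)} = M \left(-3 + M\right)$
$F = 0$ ($F = 5 - 5 = 0$)
$R{\left(c,E \right)} = 0$ ($R{\left(c,E \right)} = - 2 \left(-3 - 2\right) 0 = \left(-2\right) \left(-5\right) 0 = 10 \cdot 0 = 0$)
$q{\left(d,m \right)} = 0$
$v{\left(X,k \right)} = - 4 k$ ($v{\left(X,k \right)} = - \frac{7 k 4}{7} = - \frac{28 k}{7} = - 4 k$)
$\sqrt{276223 + v{\left(q{\left(26,22 \right)},666 \right)}} = \sqrt{276223 - 2664} = \sqrt{273559}$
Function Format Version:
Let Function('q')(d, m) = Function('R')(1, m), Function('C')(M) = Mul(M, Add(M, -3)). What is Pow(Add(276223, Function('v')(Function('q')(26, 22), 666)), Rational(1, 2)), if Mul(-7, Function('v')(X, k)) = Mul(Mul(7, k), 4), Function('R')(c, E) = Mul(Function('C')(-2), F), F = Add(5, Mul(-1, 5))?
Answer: Pow(273559, Rational(1, 2)) ≈ 523.03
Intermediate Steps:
Function('C')(M) = Mul(M, Add(-3, M))
F = 0 (F = Add(5, -5) = 0)
Function('R')(c, E) = 0 (Function('R')(c, E) = Mul(Mul(-2, Add(-3, -2)), 0) = Mul(Mul(-2, -5), 0) = Mul(10, 0) = 0)
Function('q')(d, m) = 0
Function('v')(X, k) = Mul(-4, k) (Function('v')(X, k) = Mul(Rational(-1, 7), Mul(Mul(7, k), 4)) = Mul(Rational(-1, 7), Mul(28, k)) = Mul(-4, k))
Pow(Add(276223, Function('v')(Function('q')(26, 22), 666)), Rational(1, 2)) = Pow(Add(276223, Mul(-4, 666)), Rational(1, 2)) = Pow(Add(276223, -2664), Rational(1, 2)) = Pow(273559, Rational(1, 2))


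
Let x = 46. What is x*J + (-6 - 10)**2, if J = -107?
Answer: -4666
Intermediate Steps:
x*J + (-6 - 10)**2 = 46*(-107) + (-6 - 10)**2 = -4922 + (-16)**2 = -4922 + 256 = -4666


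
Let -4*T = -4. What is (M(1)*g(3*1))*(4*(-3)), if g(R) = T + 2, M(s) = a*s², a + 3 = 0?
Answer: 108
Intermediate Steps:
a = -3 (a = -3 + 0 = -3)
T = 1 (T = -¼*(-4) = 1)
M(s) = -3*s²
g(R) = 3 (g(R) = 1 + 2 = 3)
(M(1)*g(3*1))*(4*(-3)) = (-3*1²*3)*(4*(-3)) = (-3*1*3)*(-12) = -3*3*(-12) = -9*(-12) = 108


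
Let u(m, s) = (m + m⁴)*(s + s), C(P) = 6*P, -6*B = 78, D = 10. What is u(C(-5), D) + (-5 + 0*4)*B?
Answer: 16199465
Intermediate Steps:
B = -13 (B = -⅙*78 = -13)
u(m, s) = 2*s*(m + m⁴) (u(m, s) = (m + m⁴)*(2*s) = 2*s*(m + m⁴))
u(C(-5), D) + (-5 + 0*4)*B = 2*(6*(-5))*10*(1 + (6*(-5))³) + (-5 + 0*4)*(-13) = 2*(-30)*10*(1 + (-30)³) + (-5 + 0)*(-13) = 2*(-30)*10*(1 - 27000) - 5*(-13) = 2*(-30)*10*(-26999) + 65 = 16199400 + 65 = 16199465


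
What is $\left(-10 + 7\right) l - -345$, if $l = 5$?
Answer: $330$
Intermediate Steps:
$\left(-10 + 7\right) l - -345 = \left(-10 + 7\right) 5 - -345 = \left(-3\right) 5 + 345 = -15 + 345 = 330$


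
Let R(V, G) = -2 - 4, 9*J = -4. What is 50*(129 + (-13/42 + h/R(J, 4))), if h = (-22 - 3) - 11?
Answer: 141425/21 ≈ 6734.5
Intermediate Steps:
J = -4/9 (J = (1/9)*(-4) = -4/9 ≈ -0.44444)
R(V, G) = -6
h = -36 (h = -25 - 11 = -36)
50*(129 + (-13/42 + h/R(J, 4))) = 50*(129 + (-13/42 - 36/(-6))) = 50*(129 + (-13*1/42 - 36*(-1/6))) = 50*(129 + (-13/42 + 6)) = 50*(129 + 239/42) = 50*(5657/42) = 141425/21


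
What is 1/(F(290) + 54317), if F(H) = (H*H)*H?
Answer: 1/24443317 ≈ 4.0911e-8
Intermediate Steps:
F(H) = H**3 (F(H) = H**2*H = H**3)
1/(F(290) + 54317) = 1/(290**3 + 54317) = 1/(24389000 + 54317) = 1/24443317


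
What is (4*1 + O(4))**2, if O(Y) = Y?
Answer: 64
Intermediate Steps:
(4*1 + O(4))**2 = (4*1 + 4)**2 = (4 + 4)**2 = 8**2 = 64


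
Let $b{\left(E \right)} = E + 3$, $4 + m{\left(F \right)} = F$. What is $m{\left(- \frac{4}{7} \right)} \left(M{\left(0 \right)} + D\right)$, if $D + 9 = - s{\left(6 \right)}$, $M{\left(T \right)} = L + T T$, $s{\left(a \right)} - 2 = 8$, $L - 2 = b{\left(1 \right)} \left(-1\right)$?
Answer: $96$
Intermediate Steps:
$m{\left(F \right)} = -4 + F$
$b{\left(E \right)} = 3 + E$
$L = -2$ ($L = 2 + \left(3 + 1\right) \left(-1\right) = 2 + 4 \left(-1\right) = 2 - 4 = -2$)
$s{\left(a \right)} = 10$ ($s{\left(a \right)} = 2 + 8 = 10$)
$M{\left(T \right)} = -2 + T^{2}$ ($M{\left(T \right)} = -2 + T T = -2 + T^{2}$)
$D = -19$ ($D = -9 - 10 = -19$)
$m{\left(- \frac{4}{7} \right)} \left(M{\left(0 \right)} + D\right) = \left(-4 - \frac{4}{7}\right) \left(\left(-2 + 0^{2}\right) - 19\right) = \left(-4 - \frac{4}{7}\right) \left(\left(-2 + 0\right) - 19\right) = \left(-4 - \frac{4}{7}\right) \left(-2 - 19\right) = \left(- \frac{32}{7}\right) \left(-21\right) = 96$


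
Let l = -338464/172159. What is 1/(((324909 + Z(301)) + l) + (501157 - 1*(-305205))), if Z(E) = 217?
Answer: 172159/194795504128 ≈ 8.8379e-7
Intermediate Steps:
l = -338464/172159 (l = -338464*1/172159 = -338464/172159 ≈ -1.9660)
1/(((324909 + Z(301)) + l) + (501157 - 1*(-305205))) = 1/(((324909 + 217) - 338464/172159) + (501157 - 1*(-305205))) = 1/((325126 - 338464/172159) + (501157 + 305205)) = 1/(55973028570/172159 + 806362) = 1/(194795504128/172159) = 172159/194795504128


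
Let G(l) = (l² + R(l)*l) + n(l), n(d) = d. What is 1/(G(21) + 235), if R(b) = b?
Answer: 1/1138 ≈ 0.00087873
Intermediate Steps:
G(l) = l + 2*l² (G(l) = (l² + l*l) + l = (l² + l²) + l = 2*l² + l = l + 2*l²)
1/(G(21) + 235) = 1/(21*(1 + 2*21) + 235) = 1/(21*(1 + 42) + 235) = 1/(21*43 + 235) = 1/(903 + 235) = 1/1138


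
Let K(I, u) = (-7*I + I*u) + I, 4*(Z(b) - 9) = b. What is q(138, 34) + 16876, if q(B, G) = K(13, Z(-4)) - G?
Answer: 16868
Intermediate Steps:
Z(b) = 9 + b/4
K(I, u) = -6*I + I*u
q(B, G) = 26 - G (q(B, G) = 13*(-6 + (9 + (1/4)*(-4))) - G = 13*(-6 + (9 - 1)) - G = 13*(-6 + 8) - G = 13*2 - G = 26 - G)
q(138, 34) + 16876 = (26 - 1*34) + 16876 = (26 - 34) + 16876 = -8 + 16876 = 16868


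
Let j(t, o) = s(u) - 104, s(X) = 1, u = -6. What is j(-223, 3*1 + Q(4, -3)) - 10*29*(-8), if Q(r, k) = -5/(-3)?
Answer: 2217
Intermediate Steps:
Q(r, k) = 5/3 (Q(r, k) = -5*(-⅓) = 5/3)
j(t, o) = -103 (j(t, o) = 1 - 104 = -103)
j(-223, 3*1 + Q(4, -3)) - 10*29*(-8) = -103 - 10*29*(-8) = -103 - 290*(-8) = -103 - 1*(-2320) = -103 + 2320 = 2217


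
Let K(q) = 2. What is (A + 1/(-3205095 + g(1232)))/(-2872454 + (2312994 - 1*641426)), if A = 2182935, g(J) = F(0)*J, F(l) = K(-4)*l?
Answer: -3498257026912/1924476857085 ≈ -1.8178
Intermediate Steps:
F(l) = 2*l
g(J) = 0 (g(J) = (2*0)*J = 0*J = 0)
(A + 1/(-3205095 + g(1232)))/(-2872454 + (2312994 - 1*641426)) = (2182935 + 1/(-3205095 + 0))/(-2872454 + (2312994 - 1*641426)) = (2182935 + 1/(-3205095))/(-2872454 + (2312994 - 641426)) = (2182935 - 1/3205095)/(-2872454 + 1671568) = (6996514053824/3205095)/(-1200886) = (6996514053824/3205095)*(-1/1200886) = -3498257026912/1924476857085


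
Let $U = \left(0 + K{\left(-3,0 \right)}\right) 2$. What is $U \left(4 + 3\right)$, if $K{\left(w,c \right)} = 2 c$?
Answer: $0$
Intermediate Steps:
$U = 0$ ($U = \left(0 + 2 \cdot 0\right) 2 = \left(0 + 0\right) 2 = 0 \cdot 2 = 0$)
$U \left(4 + 3\right) = 0 \left(4 + 3\right) = 0 \cdot 7 = 0$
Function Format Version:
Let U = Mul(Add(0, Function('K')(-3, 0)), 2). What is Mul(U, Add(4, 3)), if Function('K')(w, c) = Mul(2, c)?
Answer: 0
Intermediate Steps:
U = 0 (U = Mul(Add(0, Mul(2, 0)), 2) = Mul(Add(0, 0), 2) = Mul(0, 2) = 0)
Mul(U, Add(4, 3)) = Mul(0, Add(4, 3)) = Mul(0, 7) = 0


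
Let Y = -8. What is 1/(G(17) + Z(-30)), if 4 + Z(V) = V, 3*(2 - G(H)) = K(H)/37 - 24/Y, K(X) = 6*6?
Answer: -37/1233 ≈ -0.030008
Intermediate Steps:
K(X) = 36
G(H) = 25/37 (G(H) = 2 - (36/37 - 24/(-8))/3 = 2 - (36*(1/37) - 24*(-⅛))/3 = 2 - (36/37 + 3)/3 = 2 - ⅓*147/37 = 2 - 49/37 = 25/37)
Z(V) = -4 + V
1/(G(17) + Z(-30)) = 1/(25/37 + (-4 - 30)) = 1/(25/37 - 34) = 1/(-1233/37) = -37/1233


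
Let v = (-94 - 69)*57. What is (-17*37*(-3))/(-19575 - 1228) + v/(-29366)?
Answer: 137867031/610900898 ≈ 0.22568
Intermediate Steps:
v = -9291 (v = -163*57 = -9291)
(-17*37*(-3))/(-19575 - 1228) + v/(-29366) = (-17*37*(-3))/(-19575 - 1228) - 9291/(-29366) = -629*(-3)/(-20803) - 9291*(-1/29366) = 1887*(-1/20803) + 9291/29366 = -1887/20803 + 9291/29366 = 137867031/610900898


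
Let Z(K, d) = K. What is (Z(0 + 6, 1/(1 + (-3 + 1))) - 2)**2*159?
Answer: 2544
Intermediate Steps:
(Z(0 + 6, 1/(1 + (-3 + 1))) - 2)**2*159 = ((0 + 6) - 2)**2*159 = (6 - 2)**2*159 = 4**2*159 = 16*159 = 2544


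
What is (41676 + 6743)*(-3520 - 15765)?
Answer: -933760415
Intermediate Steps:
(41676 + 6743)*(-3520 - 15765) = 48419*(-19285) = -933760415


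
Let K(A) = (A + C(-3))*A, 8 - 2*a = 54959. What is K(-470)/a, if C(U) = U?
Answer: -444620/54951 ≈ -8.0912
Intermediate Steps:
a = -54951/2 (a = 4 - ½*54959 = 4 - 54959/2 = -54951/2 ≈ -27476.)
K(A) = A*(-3 + A) (K(A) = (A - 3)*A = (-3 + A)*A = A*(-3 + A))
K(-470)/a = (-470*(-3 - 470))/(-54951/2) = -470*(-473)*(-2/54951) = 222310*(-2/54951) = -444620/54951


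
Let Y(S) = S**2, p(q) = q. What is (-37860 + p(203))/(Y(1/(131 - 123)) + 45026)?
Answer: -2410048/2881665 ≈ -0.83634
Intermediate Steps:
(-37860 + p(203))/(Y(1/(131 - 123)) + 45026) = (-37860 + 203)/((1/(131 - 123))**2 + 45026) = -37657/((1/8)**2 + 45026) = -37657/(1/64 + 45026) = -37657/2881665/64 = -37657*64/2881665 = -2410048/2881665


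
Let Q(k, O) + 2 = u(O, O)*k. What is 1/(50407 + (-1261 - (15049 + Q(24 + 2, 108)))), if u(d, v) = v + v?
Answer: 1/28483 ≈ 3.5109e-5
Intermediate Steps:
u(d, v) = 2*v
Q(k, O) = -2 + 2*O*k (Q(k, O) = -2 + (2*O)*k = -2 + 2*O*k)
1/(50407 + (-1261 - (15049 + Q(24 + 2, 108)))) = 1/(50407 + (-1261 - (15049 + (-2 + 2*108*(24 + 2))))) = 1/(50407 + (-1261 - (15049 + (-2 + 2*108*26)))) = 1/(50407 + (-1261 - (15049 + (-2 + 5616)))) = 1/(50407 + (-1261 - (15049 + 5614))) = 1/(50407 + (-1261 - 1*20663)) = 1/(50407 + (-1261 - 20663)) = 1/(50407 - 21924) = 1/28483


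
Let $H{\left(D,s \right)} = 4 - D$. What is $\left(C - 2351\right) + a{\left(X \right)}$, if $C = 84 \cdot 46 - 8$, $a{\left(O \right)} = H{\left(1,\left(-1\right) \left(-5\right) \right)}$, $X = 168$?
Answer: $1508$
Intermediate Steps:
$a{\left(O \right)} = 3$ ($a{\left(O \right)} = 4 - 1 = 3$)
$C = 3856$ ($C = 3864 - 8 = 3856$)
$\left(C - 2351\right) + a{\left(X \right)} = \left(3856 - 2351\right) + 3 = 1505 + 3 = 1508$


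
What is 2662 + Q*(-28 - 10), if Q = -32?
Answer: 3878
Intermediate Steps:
2662 + Q*(-28 - 10) = 2662 - 32*(-28 - 10) = 2662 - 32*(-38) = 2662 + 1216 = 3878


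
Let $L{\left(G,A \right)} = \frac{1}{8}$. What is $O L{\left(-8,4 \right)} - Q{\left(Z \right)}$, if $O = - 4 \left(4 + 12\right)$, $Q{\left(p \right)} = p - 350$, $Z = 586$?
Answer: $-244$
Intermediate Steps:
$L{\left(G,A \right)} = \frac{1}{8}$
$Q{\left(p \right)} = -350 + p$ ($Q{\left(p \right)} = p - 350 = -350 + p$)
$O = -64$ ($O = \left(-4\right) 16 = -64$)
$O L{\left(-8,4 \right)} - Q{\left(Z \right)} = \left(-64\right) \frac{1}{8} - \left(-350 + 586\right) = -8 - 236 = -244$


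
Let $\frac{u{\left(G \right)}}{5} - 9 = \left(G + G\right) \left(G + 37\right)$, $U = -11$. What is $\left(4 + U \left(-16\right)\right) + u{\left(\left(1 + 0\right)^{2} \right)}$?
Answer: $605$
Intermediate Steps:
$u{\left(G \right)} = 45 + 10 G \left(37 + G\right)$ ($u{\left(G \right)} = 45 + 5 \left(G + G\right) \left(G + 37\right) = 45 + 5 \cdot 2 G \left(37 + G\right) = 45 + 10 G \left(37 + G\right)$)
$\left(4 + U \left(-16\right)\right) + u{\left(\left(1 + 0\right)^{2} \right)} = \left(4 - -176\right) + \left(45 + 10 \left(\left(1 + 0\right)^{2}\right)^{2} + 370 \left(1 + 0\right)^{2}\right) = \left(4 + 176\right) + \left(45 + 10 \left(1^{2}\right)^{2} + 370 \cdot 1^{2}\right) = 180 + \left(45 + 10 \cdot 1^{2} + 370 \cdot 1\right) = 180 + \left(45 + 10 \cdot 1 + 370\right) = 180 + \left(45 + 10 + 370\right) = 180 + 425 = 605$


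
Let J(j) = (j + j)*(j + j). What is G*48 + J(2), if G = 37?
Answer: 1792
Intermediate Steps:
J(j) = 4*j**2 (J(j) = (2*j)*(2*j) = 4*j**2)
G*48 + J(2) = 37*48 + 4*2**2 = 1776 + 4*4 = 1776 + 16 = 1792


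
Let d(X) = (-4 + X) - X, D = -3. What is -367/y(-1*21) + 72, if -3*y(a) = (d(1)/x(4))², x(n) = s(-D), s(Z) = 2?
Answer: 1389/4 ≈ 347.25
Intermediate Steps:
x(n) = 2
d(X) = -4
y(a) = -4/3 (y(a) = -(-4/2)²/3 = -(-4*½)²/3 = -⅓*(-2)² = -⅓*4 = -4/3)
-367/y(-1*21) + 72 = -367/(-4/3) + 72 = -367*(-¾) + 72 = 1101/4 + 72 = 1389/4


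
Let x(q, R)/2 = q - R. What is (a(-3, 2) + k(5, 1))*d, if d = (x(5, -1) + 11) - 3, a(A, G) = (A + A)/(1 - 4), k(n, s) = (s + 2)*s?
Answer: 100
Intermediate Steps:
x(q, R) = -2*R + 2*q (x(q, R) = 2*(q - R) = -2*R + 2*q)
k(n, s) = s*(2 + s) (k(n, s) = (2 + s)*s = s*(2 + s))
a(A, G) = -2*A/3 (a(A, G) = (2*A)/(-3) = (2*A)*(-⅓) = -2*A/3)
d = 20 (d = ((-2*(-1) + 2*5) + 11) - 3 = ((2 + 10) + 11) - 3 = (12 + 11) - 3 = 23 - 3 = 20)
(a(-3, 2) + k(5, 1))*d = (-⅔*(-3) + 1*(2 + 1))*20 = (2 + 1*3)*20 = (2 + 3)*20 = 5*20 = 100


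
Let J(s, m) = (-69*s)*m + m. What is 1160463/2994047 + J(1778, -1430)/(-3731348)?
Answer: -260463520557943/5585915642678 ≈ -46.629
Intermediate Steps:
J(s, m) = m - 69*m*s (J(s, m) = -69*m*s + m = m - 69*m*s)
1160463/2994047 + J(1778, -1430)/(-3731348) = 1160463/2994047 - 1430*(1 - 69*1778)/(-3731348) = 1160463*(1/2994047) - 1430*(1 - 122682)*(-1/3731348) = 1160463/2994047 - 1430*(-122681)*(-1/3731348) = 1160463/2994047 + 175433830*(-1/3731348) = 1160463/2994047 - 87716915/1865674 = -260463520557943/5585915642678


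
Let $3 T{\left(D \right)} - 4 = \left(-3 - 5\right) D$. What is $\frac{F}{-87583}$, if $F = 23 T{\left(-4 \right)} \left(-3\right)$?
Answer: $\frac{828}{87583} \approx 0.0094539$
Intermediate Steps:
$T{\left(D \right)} = \frac{4}{3} - \frac{8 D}{3}$ ($T{\left(D \right)} = \frac{4}{3} + \frac{\left(-3 - 5\right) D}{3} = \frac{4}{3} + \frac{\left(-8\right) D}{3} = \frac{4}{3} - \frac{8 D}{3}$)
$F = -828$ ($F = 23 \left(\frac{4}{3} - - \frac{32}{3}\right) \left(-3\right) = 23 \left(\frac{4}{3} + \frac{32}{3}\right) \left(-3\right) = 23 \cdot 12 \left(-3\right) = 276 \left(-3\right) = -828$)
$\frac{F}{-87583} = - \frac{828}{-87583} = \left(-828\right) \left(- \frac{1}{87583}\right) = \frac{828}{87583}$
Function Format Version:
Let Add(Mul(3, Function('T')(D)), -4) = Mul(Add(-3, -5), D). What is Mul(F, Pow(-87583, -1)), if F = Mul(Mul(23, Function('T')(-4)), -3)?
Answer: Rational(828, 87583) ≈ 0.0094539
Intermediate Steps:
Function('T')(D) = Add(Rational(4, 3), Mul(Rational(-8, 3), D)) (Function('T')(D) = Add(Rational(4, 3), Mul(Rational(1, 3), Mul(Add(-3, -5), D))) = Add(Rational(4, 3), Mul(Rational(1, 3), Mul(-8, D))) = Add(Rational(4, 3), Mul(Rational(-8, 3), D)))
F = -828 (F = Mul(Mul(23, Add(Rational(4, 3), Mul(Rational(-8, 3), -4))), -3) = Mul(Mul(23, Add(Rational(4, 3), Rational(32, 3))), -3) = Mul(Mul(23, 12), -3) = Mul(276, -3) = -828)
Mul(F, Pow(-87583, -1)) = Mul(-828, Pow(-87583, -1)) = Mul(-828, Rational(-1, 87583)) = Rational(828, 87583)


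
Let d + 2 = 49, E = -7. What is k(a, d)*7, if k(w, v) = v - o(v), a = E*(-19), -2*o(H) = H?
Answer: 987/2 ≈ 493.50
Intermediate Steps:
o(H) = -H/2
d = 47 (d = -2 + 49 = 47)
a = 133 (a = -7*(-19) = 133)
k(w, v) = 3*v/2 (k(w, v) = v - (-1)*v/2 = v + v/2 = 3*v/2)
k(a, d)*7 = ((3/2)*47)*7 = (141/2)*7 = 987/2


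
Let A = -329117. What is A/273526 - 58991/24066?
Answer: -6014025497/1645669179 ≈ -3.6545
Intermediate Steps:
A/273526 - 58991/24066 = -329117/273526 - 58991/24066 = -6014025497/1645669179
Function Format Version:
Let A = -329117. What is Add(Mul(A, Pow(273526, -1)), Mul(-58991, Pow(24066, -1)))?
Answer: Rational(-6014025497, 1645669179) ≈ -3.6545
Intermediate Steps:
Add(Mul(A, Pow(273526, -1)), Mul(-58991, Pow(24066, -1))) = Add(Mul(-329117, Pow(273526, -1)), Mul(-58991, Pow(24066, -1))) = Add(Mul(-329117, Rational(1, 273526)), Mul(-58991, Rational(1, 24066))) = Add(Rational(-329117, 273526), Rational(-58991, 24066)) = Rational(-6014025497, 1645669179)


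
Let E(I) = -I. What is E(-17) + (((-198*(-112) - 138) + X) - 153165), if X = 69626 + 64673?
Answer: 3189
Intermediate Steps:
X = 134299
E(-17) + (((-198*(-112) - 138) + X) - 153165) = -1*(-17) + (((-198*(-112) - 138) + 134299) - 153165) = 17 + (((22176 - 138) + 134299) - 153165) = 17 + ((22038 + 134299) - 153165) = 17 + (156337 - 153165) = 17 + 3172 = 3189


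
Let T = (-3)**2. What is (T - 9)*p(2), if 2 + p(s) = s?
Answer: 0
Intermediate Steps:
p(s) = -2 + s
T = 9
(T - 9)*p(2) = (9 - 9)*(-2 + 2) = 0*0 = 0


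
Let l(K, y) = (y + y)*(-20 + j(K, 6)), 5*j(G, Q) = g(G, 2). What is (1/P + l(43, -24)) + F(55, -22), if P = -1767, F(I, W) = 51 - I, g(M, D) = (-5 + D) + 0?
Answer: 8700703/8835 ≈ 984.80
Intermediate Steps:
g(M, D) = -5 + D
j(G, Q) = -3/5 (j(G, Q) = (-5 + 2)/5 = (1/5)*(-3) = -3/5)
l(K, y) = -206*y/5 (l(K, y) = (y + y)*(-20 - 3/5) = (2*y)*(-103/5) = -206*y/5)
(1/P + l(43, -24)) + F(55, -22) = (1/(-1767) - 206/5*(-24)) + (51 - 1*55) = (-1/1767 + 4944/5) + (51 - 55) = 8736043/8835 - 4 = 8700703/8835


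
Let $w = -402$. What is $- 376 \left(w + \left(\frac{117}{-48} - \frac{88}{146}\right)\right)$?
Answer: $\frac{22235089}{146} \approx 1.523 \cdot 10^{5}$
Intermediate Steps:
$- 376 \left(w + \left(\frac{117}{-48} - \frac{88}{146}\right)\right) = - 376 \left(-402 + \left(\frac{117}{-48} - \frac{88}{146}\right)\right) = - 376 \left(-402 + \left(117 \left(- \frac{1}{48}\right) - \frac{44}{73}\right)\right) = - 376 \left(-402 - \frac{3551}{1168}\right) = \left(-376\right) \left(- \frac{473087}{1168}\right) = \frac{22235089}{146}$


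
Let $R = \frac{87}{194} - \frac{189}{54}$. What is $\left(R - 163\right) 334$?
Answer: $- \frac{5379738}{97} \approx -55461.0$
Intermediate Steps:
$R = - \frac{296}{97}$ ($R = 87 \cdot \frac{1}{194} - \frac{7}{2} = \frac{87}{194} - \frac{7}{2} = - \frac{296}{97} \approx -3.0515$)
$\left(R - 163\right) 334 = \left(- \frac{296}{97} - 163\right) 334 = \left(- \frac{16107}{97}\right) 334 = - \frac{5379738}{97}$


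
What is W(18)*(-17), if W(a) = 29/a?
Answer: -493/18 ≈ -27.389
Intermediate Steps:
W(18)*(-17) = (29/18)*(-17) = -493/18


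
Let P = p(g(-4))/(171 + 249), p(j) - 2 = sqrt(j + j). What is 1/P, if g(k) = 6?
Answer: -105 + 105*sqrt(3) ≈ 76.865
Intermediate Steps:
p(j) = 2 + sqrt(2)*sqrt(j) (p(j) = 2 + sqrt(j + j) = 2 + sqrt(2*j) = 2 + sqrt(2)*sqrt(j))
P = 1/210 + sqrt(3)/210 (P = (2 + sqrt(2)*sqrt(6))/(171 + 249) = (2 + 2*sqrt(3))/420 = (2 + 2*sqrt(3))*(1/420) = 1/210 + sqrt(3)/210 ≈ 0.013010)
1/P = 1/(1/210 + sqrt(3)/210)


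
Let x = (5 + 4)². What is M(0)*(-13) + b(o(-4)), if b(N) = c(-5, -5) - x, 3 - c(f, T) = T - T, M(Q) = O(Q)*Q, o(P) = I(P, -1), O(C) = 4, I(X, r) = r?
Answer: -78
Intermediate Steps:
o(P) = -1
M(Q) = 4*Q
c(f, T) = 3 (c(f, T) = 3 - (T - T) = 3 - 1*0 = 3 + 0 = 3)
x = 81 (x = 9² = 81)
b(N) = -78 (b(N) = 3 - 1*81 = 3 - 81 = -78)
M(0)*(-13) + b(o(-4)) = (4*0)*(-13) - 78 = 0*(-13) - 78 = 0 - 78 = -78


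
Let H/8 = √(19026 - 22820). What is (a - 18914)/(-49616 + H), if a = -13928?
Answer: 7274503/10991028 + 16421*I*√3794/153874392 ≈ 0.66186 + 0.0065733*I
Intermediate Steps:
H = 8*I*√3794 (H = 8*√(19026 - 22820) = 8*√(-3794) = 8*(I*√3794) = 8*I*√3794 ≈ 492.76*I)
(a - 18914)/(-49616 + H) = (-13928 - 18914)/(-49616 + 8*I*√3794) = -32842/(-49616 + 8*I*√3794)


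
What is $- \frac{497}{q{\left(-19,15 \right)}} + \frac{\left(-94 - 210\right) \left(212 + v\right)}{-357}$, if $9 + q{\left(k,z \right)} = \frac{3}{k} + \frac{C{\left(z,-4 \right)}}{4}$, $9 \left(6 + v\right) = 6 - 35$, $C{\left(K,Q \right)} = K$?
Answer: $\frac{116461412}{440181} \approx 264.58$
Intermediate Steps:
$v = - \frac{83}{9}$ ($v = -6 + \frac{6 - 35}{9} = -6 + \frac{1}{9} \left(-29\right) = -6 - \frac{29}{9} = - \frac{83}{9} \approx -9.2222$)
$q{\left(k,z \right)} = -9 + \frac{3}{k} + \frac{z}{4}$ ($q{\left(k,z \right)} = -9 + \left(\frac{3}{k} + \frac{z}{4}\right) = -9 + \frac{3}{k} + \frac{z}{4}$)
$- \frac{497}{q{\left(-19,15 \right)}} + \frac{\left(-94 - 210\right) \left(212 + v\right)}{-357} = - \frac{497}{-9 + \frac{3}{-19} + \frac{1}{4} \cdot 15} + \frac{\left(-94 - 210\right) \left(212 - \frac{83}{9}\right)}{-357} = - \frac{497}{-9 + 3 \left(- \frac{1}{19}\right) + \frac{15}{4}} + \left(-304\right) \frac{1825}{9} \left(- \frac{1}{357}\right) = - \frac{497}{-9 - \frac{3}{19} + \frac{15}{4}} - - \frac{554800}{3213} = - \frac{497}{- \frac{411}{76}} + \frac{554800}{3213} = \left(-497\right) \left(- \frac{76}{411}\right) + \frac{554800}{3213} = \frac{37772}{411} + \frac{554800}{3213} = \frac{116461412}{440181}$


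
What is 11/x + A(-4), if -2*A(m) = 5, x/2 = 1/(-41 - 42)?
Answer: -459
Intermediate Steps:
x = -2/83 (x = 2/(-41 - 42) = 2/(-83) = 2*(-1/83) = -2/83 ≈ -0.024096)
A(m) = -5/2 (A(m) = -1/2*5 = -5/2)
11/x + A(-4) = 11/(-2/83) - 5/2 = 11*(-83/2) - 5/2 = -913/2 - 5/2 = -459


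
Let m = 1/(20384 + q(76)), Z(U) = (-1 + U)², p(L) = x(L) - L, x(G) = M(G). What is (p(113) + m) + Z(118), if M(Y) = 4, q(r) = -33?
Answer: 276366581/20351 ≈ 13580.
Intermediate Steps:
x(G) = 4
p(L) = 4 - L
m = 1/20351 (m = 1/(20384 - 33) = 1/20351 ≈ 4.9138e-5)
(p(113) + m) + Z(118) = ((4 - 1*113) + 1/20351) + (-1 + 118)² = ((4 - 113) + 1/20351) + 117² = (-109 + 1/20351) + 13689 = -2218258/20351 + 13689 = 276366581/20351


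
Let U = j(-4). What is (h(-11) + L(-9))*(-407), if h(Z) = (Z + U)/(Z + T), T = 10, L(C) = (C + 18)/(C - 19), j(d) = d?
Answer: -167277/28 ≈ -5974.2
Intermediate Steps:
L(C) = (18 + C)/(-19 + C)
U = -4
h(Z) = (-4 + Z)/(10 + Z) (h(Z) = (Z - 4)/(Z + 10) = (-4 + Z)/(10 + Z))
(h(-11) + L(-9))*(-407) = ((-4 - 11)/(10 - 11) + (18 - 9)/(-19 - 9))*(-407) = (-15/(-1) + 9/(-28))*(-407) = (-1*(-15) - 1/28*9)*(-407) = (15 - 9/28)*(-407) = (411/28)*(-407) = -167277/28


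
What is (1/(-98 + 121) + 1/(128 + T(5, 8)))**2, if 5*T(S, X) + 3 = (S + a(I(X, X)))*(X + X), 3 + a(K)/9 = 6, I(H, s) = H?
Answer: 1597696/698386329 ≈ 0.0022877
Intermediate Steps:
a(K) = 27 (a(K) = -27 + 9*6 = -27 + 54 = 27)
T(S, X) = -3/5 + 2*X*(27 + S)/5 (T(S, X) = -3/5 + ((S + 27)*(X + X))/5 = -3/5 + ((27 + S)*(2*X))/5 = -3/5 + (2*X*(27 + S))/5 = -3/5 + 2*X*(27 + S)/5)
(1/(-98 + 121) + 1/(128 + T(5, 8)))**2 = (1/(-98 + 121) + 1/(128 + (-3/5 + (54/5)*8 + (2/5)*5*8)))**2 = (1/23 + 1/(128 + (-3/5 + 432/5 + 16)))**2 = (1/23 + 1/(128 + 509/5))**2 = (1/23 + 1/(1149/5))**2 = (1/23 + 5/1149)**2 = (1264/26427)**2 = 1597696/698386329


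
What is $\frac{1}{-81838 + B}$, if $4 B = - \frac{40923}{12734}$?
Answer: $- \frac{50936}{4168541291} \approx -1.2219 \cdot 10^{-5}$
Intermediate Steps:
$B = - \frac{40923}{50936}$ ($B = \frac{\left(-40923\right) \frac{1}{12734}}{4} = \frac{1}{4} \left(- \frac{40923}{12734}\right) = - \frac{40923}{50936} \approx -0.80342$)
$\frac{1}{-81838 + B} = \frac{1}{-81838 - \frac{40923}{50936}} = \frac{1}{- \frac{4168541291}{50936}} = - \frac{50936}{4168541291}$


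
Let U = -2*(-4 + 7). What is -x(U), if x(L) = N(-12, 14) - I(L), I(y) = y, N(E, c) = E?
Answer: 6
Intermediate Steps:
U = -6 (U = -2*3 = -6)
x(L) = -12 - L
-x(U) = -(-12 - 1*(-6)) = -(-12 + 6) = -1*(-6) = 6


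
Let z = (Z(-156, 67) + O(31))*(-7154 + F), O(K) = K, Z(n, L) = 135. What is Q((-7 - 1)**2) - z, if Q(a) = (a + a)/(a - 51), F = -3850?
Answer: 23746760/13 ≈ 1.8267e+6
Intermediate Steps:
Q(a) = 2*a/(-51 + a) (Q(a) = (2*a)/(-51 + a) = 2*a/(-51 + a))
z = -1826664 (z = (135 + 31)*(-7154 - 3850) = 166*(-11004) = -1826664)
Q((-7 - 1)**2) - z = 2*(-7 - 1)**2/(-51 + (-7 - 1)**2) - 1*(-1826664) = 2*(-8)**2/(-51 + (-8)**2) + 1826664 = 2*64/(-51 + 64) + 1826664 = 2*64/13 + 1826664 = 2*64*(1/13) + 1826664 = 128/13 + 1826664 = 23746760/13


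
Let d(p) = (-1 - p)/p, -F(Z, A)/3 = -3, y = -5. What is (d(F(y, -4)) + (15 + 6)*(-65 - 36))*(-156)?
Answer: 993148/3 ≈ 3.3105e+5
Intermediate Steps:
F(Z, A) = 9 (F(Z, A) = -3*(-3) = 9)
d(p) = (-1 - p)/p
(d(F(y, -4)) + (15 + 6)*(-65 - 36))*(-156) = ((-1 - 1*9)/9 + (15 + 6)*(-65 - 36))*(-156) = ((-1 - 9)/9 + 21*(-101))*(-156) = ((⅑)*(-10) - 2121)*(-156) = (-10/9 - 2121)*(-156) = -19099/9*(-156) = 993148/3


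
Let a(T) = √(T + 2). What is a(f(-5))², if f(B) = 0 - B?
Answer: 7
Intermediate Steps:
f(B) = -B
a(T) = √(2 + T)
a(f(-5))² = (√(2 - 1*(-5)))² = (√(2 + 5))² = (√7)² = 7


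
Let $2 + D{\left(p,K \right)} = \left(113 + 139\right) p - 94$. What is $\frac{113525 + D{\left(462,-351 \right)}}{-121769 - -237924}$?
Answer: $\frac{17681}{8935} \approx 1.9788$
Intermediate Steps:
$D{\left(p,K \right)} = -96 + 252 p$ ($D{\left(p,K \right)} = -2 + \left(\left(113 + 139\right) p - 94\right) = -2 + \left(252 p - 94\right) = -2 + \left(-94 + 252 p\right) = -96 + 252 p$)
$\frac{113525 + D{\left(462,-351 \right)}}{-121769 - -237924} = \frac{113525 + \left(-96 + 252 \cdot 462\right)}{-121769 - -237924} = \frac{113525 + \left(-96 + 116424\right)}{-121769 + 237924} = \frac{113525 + 116328}{116155} = 229853 \cdot \frac{1}{116155} = \frac{17681}{8935}$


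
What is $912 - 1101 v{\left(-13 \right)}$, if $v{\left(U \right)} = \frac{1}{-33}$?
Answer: $\frac{10399}{11} \approx 945.36$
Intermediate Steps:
$v{\left(U \right)} = - \frac{1}{33}$
$912 - 1101 v{\left(-13 \right)} = 912 - - \frac{367}{11} = 912 + \frac{367}{11} = \frac{10399}{11}$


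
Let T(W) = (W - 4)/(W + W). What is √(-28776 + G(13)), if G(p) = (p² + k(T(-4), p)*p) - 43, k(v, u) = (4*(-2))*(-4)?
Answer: I*√28234 ≈ 168.03*I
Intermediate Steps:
T(W) = (-4 + W)/(2*W) (T(W) = (-4 + W)/((2*W)) = (-4 + W)*(1/(2*W)) = (-4 + W)/(2*W))
k(v, u) = 32 (k(v, u) = -8*(-4) = 32)
G(p) = -43 + p² + 32*p (G(p) = (p² + 32*p) - 43 = -43 + p² + 32*p)
√(-28776 + G(13)) = √(-28776 + (-43 + 13² + 32*13)) = √(-28776 + (-43 + 169 + 416)) = √(-28776 + 542) = √(-28234) = I*√28234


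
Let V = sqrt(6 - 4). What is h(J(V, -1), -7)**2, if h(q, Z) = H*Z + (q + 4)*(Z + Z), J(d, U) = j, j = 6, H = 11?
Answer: 47089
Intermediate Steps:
V = sqrt(2) ≈ 1.4142
J(d, U) = 6
h(q, Z) = 11*Z + 2*Z*(4 + q) (h(q, Z) = 11*Z + (q + 4)*(Z + Z) = 11*Z + (4 + q)*(2*Z) = 11*Z + 2*Z*(4 + q))
h(J(V, -1), -7)**2 = (-7*(19 + 2*6))**2 = (-7*(19 + 12))**2 = (-7*31)**2 = (-217)**2 = 47089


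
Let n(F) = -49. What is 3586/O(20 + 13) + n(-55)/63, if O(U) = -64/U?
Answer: -532745/288 ≈ -1849.8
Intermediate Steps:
3586/O(20 + 13) + n(-55)/63 = 3586/((-64/(20 + 13))) - 49/63 = 3586/((-64/33)) - 49*1/63 = 3586/((-64*1/33)) - 7/9 = 3586/(-64/33) - 7/9 = 3586*(-33/64) - 7/9 = -59169/32 - 7/9 = -532745/288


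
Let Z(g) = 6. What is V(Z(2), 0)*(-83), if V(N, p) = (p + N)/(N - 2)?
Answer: -249/2 ≈ -124.50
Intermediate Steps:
V(N, p) = (N + p)/(-2 + N)
V(Z(2), 0)*(-83) = ((6 + 0)/(-2 + 6))*(-83) = (6/4)*(-83) = ((¼)*6)*(-83) = (3/2)*(-83) = -249/2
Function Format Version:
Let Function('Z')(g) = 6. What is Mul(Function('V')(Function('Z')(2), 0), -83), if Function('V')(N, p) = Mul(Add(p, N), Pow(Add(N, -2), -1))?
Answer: Rational(-249, 2) ≈ -124.50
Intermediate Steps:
Function('V')(N, p) = Mul(Pow(Add(-2, N), -1), Add(N, p)) (Function('V')(N, p) = Mul(Add(N, p), Pow(Add(-2, N), -1)) = Mul(Pow(Add(-2, N), -1), Add(N, p)))
Mul(Function('V')(Function('Z')(2), 0), -83) = Mul(Mul(Pow(Add(-2, 6), -1), Add(6, 0)), -83) = Mul(Mul(Pow(4, -1), 6), -83) = Mul(Mul(Rational(1, 4), 6), -83) = Mul(Rational(3, 2), -83) = Rational(-249, 2)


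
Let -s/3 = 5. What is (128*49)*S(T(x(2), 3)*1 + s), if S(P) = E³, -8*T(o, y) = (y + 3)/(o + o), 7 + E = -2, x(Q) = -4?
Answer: -4572288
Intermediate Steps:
s = -15 (s = -3*5 = -15)
E = -9 (E = -7 - 2 = -9)
T(o, y) = -(3 + y)/(16*o) (T(o, y) = -(y + 3)/(8*(o + o)) = -(3 + y)/(8*(2*o)) = -(3 + y)*1/(2*o)/8 = -(3 + y)/(16*o))
S(P) = -729 (S(P) = (-9)³ = -729)
(128*49)*S(T(x(2), 3)*1 + s) = (128*49)*(-729) = 6272*(-729) = -4572288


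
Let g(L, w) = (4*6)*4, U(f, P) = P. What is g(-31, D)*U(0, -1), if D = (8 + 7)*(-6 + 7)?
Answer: -96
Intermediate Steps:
D = 15 (D = 15*1 = 15)
g(L, w) = 96 (g(L, w) = 24*4 = 96)
g(-31, D)*U(0, -1) = 96*(-1) = -96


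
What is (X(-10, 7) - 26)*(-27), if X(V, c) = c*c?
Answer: -621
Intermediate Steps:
X(V, c) = c**2
(X(-10, 7) - 26)*(-27) = (7**2 - 26)*(-27) = (49 - 26)*(-27) = 23*(-27) = -621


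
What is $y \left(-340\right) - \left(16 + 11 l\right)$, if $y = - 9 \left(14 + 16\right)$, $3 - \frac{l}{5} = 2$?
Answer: $91729$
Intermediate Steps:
$l = 5$ ($l = 15 - 10 = 5$)
$y = -270$ ($y = \left(-9\right) 30 = -270$)
$y \left(-340\right) - \left(16 + 11 l\right) = \left(-270\right) \left(-340\right) - 71 = 91800 - 71 = 91729$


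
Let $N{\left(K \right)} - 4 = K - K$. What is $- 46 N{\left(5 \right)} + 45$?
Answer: $-139$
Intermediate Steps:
$N{\left(K \right)} = 4$ ($N{\left(K \right)} = 4 + \left(K - K\right) = 4 + 0 = 4$)
$- 46 N{\left(5 \right)} + 45 = \left(-46\right) 4 + 45 = -184 + 45 = -139$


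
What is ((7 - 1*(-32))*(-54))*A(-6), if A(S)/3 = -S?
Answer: -37908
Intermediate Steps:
A(S) = -3*S (A(S) = 3*(-S) = -3*S)
((7 - 1*(-32))*(-54))*A(-6) = ((7 - 1*(-32))*(-54))*(-3*(-6)) = ((7 + 32)*(-54))*18 = (39*(-54))*18 = -2106*18 = -37908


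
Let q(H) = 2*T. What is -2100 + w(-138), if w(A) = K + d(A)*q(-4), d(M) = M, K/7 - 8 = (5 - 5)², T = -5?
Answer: -664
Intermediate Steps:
K = 56 (K = 56 + 7*(5 - 5)² = 56 + 7*0² = 56 + 7*0 = 56 + 0 = 56)
q(H) = -10 (q(H) = 2*(-5) = -10)
w(A) = 56 - 10*A (w(A) = 56 + A*(-10) = 56 - 10*A)
-2100 + w(-138) = -2100 + (56 - 10*(-138)) = -2100 + (56 + 1380) = -2100 + 1436 = -664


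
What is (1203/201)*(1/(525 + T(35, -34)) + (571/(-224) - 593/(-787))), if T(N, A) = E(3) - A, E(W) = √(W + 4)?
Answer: -19812114236269/1845361453152 - 401*√7/20935758 ≈ -10.736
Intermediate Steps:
E(W) = √(4 + W)
T(N, A) = √7 - A (T(N, A) = √(4 + 3) - A = √7 - A)
(1203/201)*(1/(525 + T(35, -34)) + (571/(-224) - 593/(-787))) = (1203/201)*(1/(525 + (√7 - 1*(-34))) + (571/(-224) - 593/(-787))) = (1203*(1/201))*(1/(525 + (√7 + 34)) + (571*(-1/224) - 593*(-1/787))) = 401*(1/(525 + (34 + √7)) + (-571/224 + 593/787))/67 = 401*(1/(559 + √7) - 316545/176288)/67 = 401*(-316545/176288 + 1/(559 + √7))/67 = -126934545/11811296 + 401/(67*(559 + √7))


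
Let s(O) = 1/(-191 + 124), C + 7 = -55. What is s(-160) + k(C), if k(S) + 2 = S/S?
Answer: -68/67 ≈ -1.0149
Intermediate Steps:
C = -62 (C = -7 - 55 = -62)
s(O) = -1/67 (s(O) = 1/(-67) = -1/67)
k(S) = -1 (k(S) = -2 + S/S = -2 + 1 = -1)
s(-160) + k(C) = -1/67 - 1 = -68/67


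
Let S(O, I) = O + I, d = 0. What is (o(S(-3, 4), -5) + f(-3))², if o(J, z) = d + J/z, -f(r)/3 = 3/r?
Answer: 196/25 ≈ 7.8400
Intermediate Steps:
f(r) = -9/r
S(O, I) = I + O
o(J, z) = J/z (o(J, z) = 0 + J/z = J/z)
(o(S(-3, 4), -5) + f(-3))² = ((4 - 3)/(-5) - 9/(-3))² = (1*(-⅕) - 9*(-⅓))² = (-⅕ + 3)² = (14/5)² = 196/25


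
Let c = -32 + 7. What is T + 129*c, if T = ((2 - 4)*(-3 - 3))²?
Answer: -3081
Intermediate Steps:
T = 144 (T = (-2*(-6))² = 12² = 144)
c = -25
T + 129*c = 144 + 129*(-25) = 144 - 3225 = -3081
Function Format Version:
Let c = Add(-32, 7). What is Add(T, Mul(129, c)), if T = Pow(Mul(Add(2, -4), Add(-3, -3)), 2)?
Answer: -3081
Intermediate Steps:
T = 144 (T = Pow(Mul(-2, -6), 2) = Pow(12, 2) = 144)
c = -25
Add(T, Mul(129, c)) = Add(144, Mul(129, -25)) = Add(144, -3225) = -3081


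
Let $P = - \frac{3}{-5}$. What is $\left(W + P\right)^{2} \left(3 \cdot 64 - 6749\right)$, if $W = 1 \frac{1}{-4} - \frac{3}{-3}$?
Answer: $- \frac{4780053}{400} \approx -11950.0$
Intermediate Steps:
$W = \frac{3}{4}$ ($W = 1 \left(- \frac{1}{4}\right) - -1 = - \frac{1}{4} + 1 = \frac{3}{4} \approx 0.75$)
$P = \frac{3}{5}$ ($P = \left(-3\right) \left(- \frac{1}{5}\right) = \frac{3}{5} \approx 0.6$)
$\left(W + P\right)^{2} \left(3 \cdot 64 - 6749\right) = \left(\frac{3}{4} + \frac{3}{5}\right)^{2} \left(3 \cdot 64 - 6749\right) = \left(\frac{27}{20}\right)^{2} \left(192 - 6749\right) = \frac{729}{400} \left(-6557\right) = - \frac{4780053}{400}$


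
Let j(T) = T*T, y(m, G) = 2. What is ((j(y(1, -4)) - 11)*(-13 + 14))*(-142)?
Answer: 994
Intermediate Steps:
j(T) = T²
((j(y(1, -4)) - 11)*(-13 + 14))*(-142) = ((2² - 11)*(-13 + 14))*(-142) = ((4 - 11)*1)*(-142) = -7*1*(-142) = -7*(-142) = 994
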